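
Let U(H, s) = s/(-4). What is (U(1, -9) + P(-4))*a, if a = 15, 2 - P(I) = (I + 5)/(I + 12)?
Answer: 495/8 ≈ 61.875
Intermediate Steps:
P(I) = 2 - (5 + I)/(12 + I) (P(I) = 2 - (I + 5)/(I + 12) = 2 - (5 + I)/(12 + I))
U(H, s) = -s/4 (U(H, s) = s*(-¼) = -s/4)
(U(1, -9) + P(-4))*a = (-¼*(-9) + (19 - 4)/(12 - 4))*15 = (9/4 + 15/8)*15 = (33/8)*15 = 495/8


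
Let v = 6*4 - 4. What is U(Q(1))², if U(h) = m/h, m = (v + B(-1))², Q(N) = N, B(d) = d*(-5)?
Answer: 390625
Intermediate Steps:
B(d) = -5*d
v = 20 (v = 24 - 4 = 20)
m = 625 (m = (20 - 5*(-1))² = (20 + 5)² = 25² = 625)
U(h) = 625/h
U(Q(1))² = (625/1)² = (625*1)² = 625² = 390625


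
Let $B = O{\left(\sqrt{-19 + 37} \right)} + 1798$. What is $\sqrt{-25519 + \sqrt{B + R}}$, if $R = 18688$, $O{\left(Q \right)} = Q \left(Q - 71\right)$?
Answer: $\sqrt{-25519 + \sqrt{20504 - 213 \sqrt{2}}} \approx 159.3 i$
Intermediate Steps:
$O{\left(Q \right)} = Q \left(-71 + Q\right)$
$B = 1798 + 3 \sqrt{2} \left(-71 + 3 \sqrt{2}\right)$ ($B = \sqrt{-19 + 37} \left(-71 + \sqrt{-19 + 37}\right) + 1798 = \sqrt{18} \left(-71 + \sqrt{18}\right) + 1798 = 3 \sqrt{2} \left(-71 + 3 \sqrt{2}\right) + 1798 = 1798 + 3 \sqrt{2} \left(-71 + 3 \sqrt{2}\right) \approx 1514.8$)
$\sqrt{-25519 + \sqrt{B + R}} = \sqrt{-25519 + \sqrt{\left(1816 - 213 \sqrt{2}\right) + 18688}} = \sqrt{-25519 + \sqrt{20504 - 213 \sqrt{2}}}$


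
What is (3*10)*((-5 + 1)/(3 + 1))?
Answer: -30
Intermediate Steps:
(3*10)*((-5 + 1)/(3 + 1)) = 30*(-4/4) = 30*(-4*¼) = 30*(-1) = -30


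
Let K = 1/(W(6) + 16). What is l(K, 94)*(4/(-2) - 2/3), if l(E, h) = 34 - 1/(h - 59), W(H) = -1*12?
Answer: -9512/105 ≈ -90.590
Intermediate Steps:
W(H) = -12
K = 1/4 (K = 1/(-12 + 16) = 1/4 ≈ 0.25000)
l(E, h) = 34 - 1/(-59 + h)
l(K, 94)*(4/(-2) - 2/3) = ((-2007 + 34*94)/(-59 + 94))*(4/(-2) - 2/3) = ((-2007 + 3196)/35)*(4*(-1/2) - 2*1/3) = ((1/35)*1189)*(-2 - 2/3) = (1189/35)*(-8/3) = -9512/105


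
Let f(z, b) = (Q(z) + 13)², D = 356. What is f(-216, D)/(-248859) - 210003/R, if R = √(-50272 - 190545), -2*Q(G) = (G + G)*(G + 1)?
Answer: -2155466329/248859 + 210003*I*√240817/240817 ≈ -8661.4 + 427.94*I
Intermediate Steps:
Q(G) = -G*(1 + G) (Q(G) = -(G + G)*(G + 1)/2 = -2*G*(1 + G)/2 = -G*(1 + G))
R = I*√240817 (R = √(-240817) = I*√240817 ≈ 490.73*I)
f(z, b) = (13 - z*(1 + z))² (f(z, b) = (-z*(1 + z) + 13)² = (13 - z*(1 + z))²)
f(-216, D)/(-248859) - 210003/R = (-13 - 216*(1 - 216))²/(-248859) - 210003*(-I*√240817/240817) = (-13 - 216*(-215))²*(-1/248859) - (-210003)*I*√240817/240817 = (-13 + 46440)²*(-1/248859) + 210003*I*√240817/240817 = 46427²*(-1/248859) + 210003*I*√240817/240817 = 2155466329*(-1/248859) + 210003*I*√240817/240817 = -2155466329/248859 + 210003*I*√240817/240817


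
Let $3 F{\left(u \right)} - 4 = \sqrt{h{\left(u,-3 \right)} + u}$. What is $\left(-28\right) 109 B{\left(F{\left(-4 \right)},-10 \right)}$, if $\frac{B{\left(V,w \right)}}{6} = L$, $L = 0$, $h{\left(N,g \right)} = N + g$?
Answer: $0$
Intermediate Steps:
$F{\left(u \right)} = \frac{4}{3} + \frac{\sqrt{-3 + 2 u}}{3}$ ($F{\left(u \right)} = \frac{4}{3} + \frac{\sqrt{\left(u - 3\right) + u}}{3} = \frac{4}{3} + \frac{\sqrt{\left(-3 + u\right) + u}}{3} = \frac{4}{3} + \frac{\sqrt{-3 + 2 u}}{3}$)
$B{\left(V,w \right)} = 0$ ($B{\left(V,w \right)} = 6 \cdot 0 = 0$)
$\left(-28\right) 109 B{\left(F{\left(-4 \right)},-10 \right)} = \left(-28\right) 109 \cdot 0 = \left(-3052\right) 0 = 0$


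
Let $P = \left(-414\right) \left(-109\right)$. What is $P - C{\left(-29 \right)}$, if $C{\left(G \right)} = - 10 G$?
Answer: $44836$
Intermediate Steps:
$P = 45126$
$P - C{\left(-29 \right)} = 45126 - \left(-10\right) \left(-29\right) = 45126 - 290 = 44836$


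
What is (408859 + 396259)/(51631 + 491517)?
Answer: 402559/271574 ≈ 1.4823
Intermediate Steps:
(408859 + 396259)/(51631 + 491517) = 805118/543148 = 805118*(1/543148) = 402559/271574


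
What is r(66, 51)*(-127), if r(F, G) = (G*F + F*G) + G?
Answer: -861441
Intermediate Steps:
r(F, G) = G + 2*F*G (r(F, G) = (F*G + F*G) + G = 2*F*G + G = G + 2*F*G)
r(66, 51)*(-127) = (51*(1 + 2*66))*(-127) = (51*(1 + 132))*(-127) = (51*133)*(-127) = 6783*(-127) = -861441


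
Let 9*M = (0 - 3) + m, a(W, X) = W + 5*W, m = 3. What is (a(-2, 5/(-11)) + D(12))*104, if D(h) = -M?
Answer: -1248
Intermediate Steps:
a(W, X) = 6*W
M = 0 (M = ((0 - 3) + 3)/9 = (-3 + 3)/9 = (1/9)*0 = 0)
D(h) = 0 (D(h) = -1*0 = 0)
(a(-2, 5/(-11)) + D(12))*104 = (6*(-2) + 0)*104 = (-12 + 0)*104 = -12*104 = -1248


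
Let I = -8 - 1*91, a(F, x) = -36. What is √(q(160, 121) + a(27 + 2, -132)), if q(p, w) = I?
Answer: 3*I*√15 ≈ 11.619*I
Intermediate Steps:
I = -99 (I = -8 - 91 = -99)
q(p, w) = -99
√(q(160, 121) + a(27 + 2, -132)) = √(-99 - 36) = √(-135) = 3*I*√15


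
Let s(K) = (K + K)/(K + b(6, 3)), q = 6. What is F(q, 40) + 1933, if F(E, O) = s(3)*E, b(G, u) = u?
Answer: 1939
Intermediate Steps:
s(K) = 2*K/(3 + K) (s(K) = (K + K)/(K + 3) = (2*K)/(3 + K) = 2*K/(3 + K))
F(E, O) = E (F(E, O) = (2*3/(3 + 3))*E = (2*3/6)*E = (2*3*(⅙))*E = 1*E = E)
F(q, 40) + 1933 = 6 + 1933 = 1939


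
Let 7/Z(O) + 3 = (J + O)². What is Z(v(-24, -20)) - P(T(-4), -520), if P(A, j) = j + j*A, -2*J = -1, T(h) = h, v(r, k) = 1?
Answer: -4708/3 ≈ -1569.3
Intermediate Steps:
J = ½ (J = -½*(-1) = ½ ≈ 0.50000)
Z(O) = 7/(-3 + (½ + O)²)
P(A, j) = j + A*j
Z(v(-24, -20)) - P(T(-4), -520) = 28/(-12 + (1 + 2*1)²) - (-520)*(1 - 4) = 28/(-12 + (1 + 2)²) - (-520)*(-3) = 28/(-12 + 3²) - 1*1560 = 28/(-12 + 9) - 1560 = 28/(-3) - 1560 = 28*(-⅓) - 1560 = -28/3 - 1560 = -4708/3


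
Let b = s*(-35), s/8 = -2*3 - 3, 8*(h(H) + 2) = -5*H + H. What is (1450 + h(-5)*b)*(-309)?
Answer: -837390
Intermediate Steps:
h(H) = -2 - H/2 (h(H) = -2 + (-5*H + H)/8 = -2 + (-4*H)/8 = -2 - H/2)
s = -72 (s = 8*(-2*3 - 3) = 8*(-6 - 3) = 8*(-9) = -72)
b = 2520 (b = -72*(-35) = 2520)
(1450 + h(-5)*b)*(-309) = (1450 + (-2 - ½*(-5))*2520)*(-309) = (1450 + (-2 + 5/2)*2520)*(-309) = (1450 + (½)*2520)*(-309) = (1450 + 1260)*(-309) = 2710*(-309) = -837390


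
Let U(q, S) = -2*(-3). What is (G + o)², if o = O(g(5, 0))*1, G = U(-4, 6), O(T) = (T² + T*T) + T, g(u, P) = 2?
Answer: 256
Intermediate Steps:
O(T) = T + 2*T² (O(T) = (T² + T²) + T = 2*T² + T = T + 2*T²)
U(q, S) = 6
G = 6
o = 10 (o = (2*(1 + 2*2))*1 = (2*(1 + 4))*1 = (2*5)*1 = 10*1 = 10)
(G + o)² = (6 + 10)² = 16² = 256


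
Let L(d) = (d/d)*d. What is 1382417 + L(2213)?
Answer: 1384630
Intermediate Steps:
L(d) = d (L(d) = 1*d = d)
1382417 + L(2213) = 1382417 + 2213 = 1384630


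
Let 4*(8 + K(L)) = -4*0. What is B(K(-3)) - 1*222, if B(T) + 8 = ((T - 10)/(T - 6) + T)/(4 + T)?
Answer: -6393/28 ≈ -228.32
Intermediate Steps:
K(L) = -8 (K(L) = -8 + (-4*0)/4 = -8 + (¼)*0 = -8 + 0 = -8)
B(T) = -8 + (T + (-10 + T)/(-6 + T))/(4 + T) (B(T) = -8 + ((T - 10)/(T - 6) + T)/(4 + T) = -8 + ((-10 + T)/(-6 + T) + T)/(4 + T) = -8 + (T + (-10 + T)/(-6 + T))/(4 + T))
B(K(-3)) - 1*222 = (-182 - 11*(-8) + 7*(-8)²)/(24 - 1*(-8)² + 2*(-8)) - 1*222 = (-182 + 88 + 7*64)/(24 - 1*64 - 16) - 222 = (-182 + 88 + 448)/(24 - 64 - 16) - 222 = 354/(-56) - 222 = -1/56*354 - 222 = -177/28 - 222 = -6393/28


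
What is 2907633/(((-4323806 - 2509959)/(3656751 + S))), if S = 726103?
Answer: -12743730924582/6833765 ≈ -1.8648e+6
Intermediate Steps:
2907633/(((-4323806 - 2509959)/(3656751 + S))) = 2907633/(((-4323806 - 2509959)/(3656751 + 726103))) = 2907633/((-6833765/4382854)) = 2907633/((-6833765*1/4382854)) = 2907633/(-6833765/4382854) = 2907633*(-4382854/6833765) = -12743730924582/6833765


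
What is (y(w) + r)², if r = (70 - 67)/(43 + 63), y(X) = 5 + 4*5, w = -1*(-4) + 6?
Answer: 7038409/11236 ≈ 626.42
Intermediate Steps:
w = 10 (w = 4 + 6 = 10)
y(X) = 25 (y(X) = 5 + 20 = 25)
r = 3/106 ≈ 0.028302
(y(w) + r)² = (25 + 3/106)² = (2653/106)² = 7038409/11236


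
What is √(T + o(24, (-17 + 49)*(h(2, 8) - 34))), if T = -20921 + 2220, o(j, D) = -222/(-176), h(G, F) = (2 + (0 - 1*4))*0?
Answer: I*√36202694/44 ≈ 136.75*I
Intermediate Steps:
h(G, F) = 0 (h(G, F) = (2 + (0 - 4))*0 = (2 - 4)*0 = -2*0 = 0)
o(j, D) = 111/88 (o(j, D) = -222*(-1/176) = 111/88)
T = -18701
√(T + o(24, (-17 + 49)*(h(2, 8) - 34))) = √(-18701 + 111/88) = √(-1645577/88) = I*√36202694/44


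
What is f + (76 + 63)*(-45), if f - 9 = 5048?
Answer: -1198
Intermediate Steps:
f = 5057 (f = 9 + 5048 = 5057)
f + (76 + 63)*(-45) = 5057 + (76 + 63)*(-45) = 5057 + 139*(-45) = 5057 - 6255 = -1198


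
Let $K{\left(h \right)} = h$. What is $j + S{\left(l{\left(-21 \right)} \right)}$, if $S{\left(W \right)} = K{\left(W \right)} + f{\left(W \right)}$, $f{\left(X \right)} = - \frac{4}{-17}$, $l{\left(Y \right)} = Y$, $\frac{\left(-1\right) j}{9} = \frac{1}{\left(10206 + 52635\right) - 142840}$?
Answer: $- \frac{28239494}{1359983} \approx -20.765$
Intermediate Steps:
$j = \frac{9}{79999}$ ($j = - \frac{9}{\left(10206 + 52635\right) - 142840} = - \frac{9}{62841 - 142840} = - \frac{9}{-79999} = \left(-9\right) \left(- \frac{1}{79999}\right) = \frac{9}{79999} \approx 0.0001125$)
$f{\left(X \right)} = \frac{4}{17}$ ($f{\left(X \right)} = \left(-4\right) \left(- \frac{1}{17}\right) = \frac{4}{17}$)
$S{\left(W \right)} = \frac{4}{17} + W$ ($S{\left(W \right)} = W + \frac{4}{17} = \frac{4}{17} + W$)
$j + S{\left(l{\left(-21 \right)} \right)} = \frac{9}{79999} + \left(\frac{4}{17} - 21\right) = \frac{9}{79999} - \frac{353}{17} = - \frac{28239494}{1359983}$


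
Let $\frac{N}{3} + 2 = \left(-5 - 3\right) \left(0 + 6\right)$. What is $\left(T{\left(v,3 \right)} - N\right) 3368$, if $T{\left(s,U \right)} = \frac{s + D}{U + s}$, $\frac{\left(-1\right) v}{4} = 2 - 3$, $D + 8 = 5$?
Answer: $\frac{3539768}{7} \approx 5.0568 \cdot 10^{5}$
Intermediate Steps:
$D = -3$ ($D = -8 + 5 = -3$)
$v = 4$ ($v = - 4 \left(2 - 3\right) = \left(-4\right) \left(-1\right) = 4$)
$T{\left(s,U \right)} = \frac{-3 + s}{U + s}$ ($T{\left(s,U \right)} = \frac{s - 3}{U + s} = \frac{-3 + s}{U + s}$)
$N = -150$ ($N = -6 + 3 \left(-5 - 3\right) \left(0 + 6\right) = -6 + 3 \left(\left(-8\right) 6\right) = -6 + 3 \left(-48\right) = -6 - 144 = -150$)
$\left(T{\left(v,3 \right)} - N\right) 3368 = \left(\frac{-3 + 4}{3 + 4} - -150\right) 3368 = \left(\frac{1}{7} \cdot 1 + 150\right) 3368 = \left(\frac{1}{7} + 150\right) 3368 = \frac{1051}{7} \cdot 3368 = \frac{3539768}{7}$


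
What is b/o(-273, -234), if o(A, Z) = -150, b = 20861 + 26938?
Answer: -15933/50 ≈ -318.66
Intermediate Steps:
b = 47799
b/o(-273, -234) = 47799/(-150) = 47799*(-1/150) = -15933/50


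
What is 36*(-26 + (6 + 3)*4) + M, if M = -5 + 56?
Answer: 411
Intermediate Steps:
M = 51
36*(-26 + (6 + 3)*4) + M = 36*(-26 + (6 + 3)*4) + 51 = 36*(-26 + 9*4) + 51 = 36*(-26 + 36) + 51 = 36*10 + 51 = 360 + 51 = 411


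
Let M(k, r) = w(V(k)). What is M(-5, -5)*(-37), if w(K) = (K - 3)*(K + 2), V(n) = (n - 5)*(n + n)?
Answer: -366078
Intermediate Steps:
V(n) = 2*n*(-5 + n) (V(n) = (-5 + n)*(2*n) = 2*n*(-5 + n))
w(K) = (-3 + K)*(2 + K)
M(k, r) = -6 - 2*k*(-5 + k) + 4*k²*(-5 + k)² (M(k, r) = -6 + (2*k*(-5 + k))² - 2*k*(-5 + k) = -6 + 4*k²*(-5 + k)² - 2*k*(-5 + k) = -6 - 2*k*(-5 + k) + 4*k²*(-5 + k)²)
M(-5, -5)*(-37) = (-6 - 2*(-5)*(-5 - 5) + 4*(-5)²*(-5 - 5)²)*(-37) = (-6 - 2*(-5)*(-10) + 4*25*(-10)²)*(-37) = (-6 - 100 + 4*25*100)*(-37) = (-6 - 100 + 10000)*(-37) = 9894*(-37) = -366078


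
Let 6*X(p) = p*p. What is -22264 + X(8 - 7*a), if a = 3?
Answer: -133415/6 ≈ -22236.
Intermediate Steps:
X(p) = p**2/6 (X(p) = (p*p)/6 = p**2/6)
-22264 + X(8 - 7*a) = -22264 + (8 - 7*3)**2/6 = -22264 + (8 - 21)**2/6 = -22264 + (1/6)*(-13)**2 = -22264 + (1/6)*169 = -22264 + 169/6 = -133415/6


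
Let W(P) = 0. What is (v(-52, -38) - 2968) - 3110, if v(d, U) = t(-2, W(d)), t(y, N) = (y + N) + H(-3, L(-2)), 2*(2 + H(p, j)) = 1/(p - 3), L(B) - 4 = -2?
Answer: -72985/12 ≈ -6082.1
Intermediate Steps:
L(B) = 2 (L(B) = 4 - 2 = 2)
H(p, j) = -2 + 1/(2*(-3 + p)) (H(p, j) = -2 + 1/(2*(p - 3)) = -2 + 1/(2*(-3 + p)))
t(y, N) = -25/12 + N + y (t(y, N) = (y + N) + (13 - 4*(-3))/(2*(-3 - 3)) = (N + y) + (½)*(13 + 12)/(-6) = (N + y) + (½)*(-⅙)*25 = (N + y) - 25/12 = -25/12 + N + y)
v(d, U) = -49/12 (v(d, U) = -25/12 + 0 - 2 = -49/12)
(v(-52, -38) - 2968) - 3110 = (-49/12 - 2968) - 3110 = -35665/12 - 3110 = -72985/12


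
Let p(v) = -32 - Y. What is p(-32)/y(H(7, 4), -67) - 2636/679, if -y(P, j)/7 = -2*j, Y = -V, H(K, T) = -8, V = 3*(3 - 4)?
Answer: -349829/90986 ≈ -3.8449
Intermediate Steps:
V = -3 (V = 3*(-1) = -3)
Y = 3 (Y = -1*(-3) = 3)
y(P, j) = 14*j (y(P, j) = -(-14)*j = 14*j)
p(v) = -35 (p(v) = -32 - 1*3 = -32 - 3 = -35)
p(-32)/y(H(7, 4), -67) - 2636/679 = -35/(14*(-67)) - 2636/679 = -35/(-938) - 2636*1/679 = -35*(-1/938) - 2636/679 = 5/134 - 2636/679 = -349829/90986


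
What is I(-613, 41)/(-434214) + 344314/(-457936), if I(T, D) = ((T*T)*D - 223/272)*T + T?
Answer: 73519742895027269/3380317779168 ≈ 21749.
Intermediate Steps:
I(T, D) = T + T*(-223/272 + D*T**2) (I(T, D) = (T**2*D - 223*1/272)*T + T = (D*T**2 - 223/272)*T + T = (-223/272 + D*T**2)*T + T = T*(-223/272 + D*T**2) + T = T + T*(-223/272 + D*T**2))
I(-613, 41)/(-434214) + 344314/(-457936) = -613*(49/272 + 41*(-613)**2)/(-434214) + 344314/(-457936) = -613*(49/272 + 41*375769)*(-1/434214) + 344314*(-1/457936) = -613*(49/272 + 15406529)*(-1/434214) - 172157/228968 = -613*4190575937/272*(-1/434214) - 172157/228968 = -2568823049381/272*(-1/434214) - 172157/228968 = 2568823049381/118106208 - 172157/228968 = 73519742895027269/3380317779168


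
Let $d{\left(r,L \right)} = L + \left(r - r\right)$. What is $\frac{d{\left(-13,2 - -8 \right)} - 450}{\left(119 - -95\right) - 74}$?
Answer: $- \frac{22}{7} \approx -3.1429$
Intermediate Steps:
$d{\left(r,L \right)} = L$ ($d{\left(r,L \right)} = L + 0 = L$)
$\frac{d{\left(-13,2 - -8 \right)} - 450}{\left(119 - -95\right) - 74} = \frac{\left(2 - -8\right) - 450}{\left(119 - -95\right) - 74} = \frac{\left(2 + 8\right) - 450}{\left(119 + 95\right) - 74} = \frac{10 - 450}{214 - 74} = - \frac{440}{140} = \left(-440\right) \frac{1}{140} = - \frac{22}{7}$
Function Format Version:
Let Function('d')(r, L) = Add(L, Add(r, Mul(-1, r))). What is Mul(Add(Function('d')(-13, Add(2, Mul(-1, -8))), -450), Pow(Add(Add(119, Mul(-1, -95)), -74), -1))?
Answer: Rational(-22, 7) ≈ -3.1429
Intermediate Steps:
Function('d')(r, L) = L (Function('d')(r, L) = Add(L, 0) = L)
Mul(Add(Function('d')(-13, Add(2, Mul(-1, -8))), -450), Pow(Add(Add(119, Mul(-1, -95)), -74), -1)) = Mul(Add(Add(2, Mul(-1, -8)), -450), Pow(Add(Add(119, Mul(-1, -95)), -74), -1)) = Mul(Add(Add(2, 8), -450), Pow(Add(Add(119, 95), -74), -1)) = Mul(Add(10, -450), Pow(Add(214, -74), -1)) = Mul(-440, Pow(140, -1)) = Mul(-440, Rational(1, 140)) = Rational(-22, 7)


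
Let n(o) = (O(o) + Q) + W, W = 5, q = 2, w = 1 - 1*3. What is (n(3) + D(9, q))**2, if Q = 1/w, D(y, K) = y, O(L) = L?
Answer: 1089/4 ≈ 272.25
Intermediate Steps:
w = -2 (w = 1 - 3 = -2)
Q = -1/2 (Q = 1/(-2) = -1/2 ≈ -0.50000)
n(o) = 9/2 + o (n(o) = (o - 1/2) + 5 = (-1/2 + o) + 5 = 9/2 + o)
(n(3) + D(9, q))**2 = ((9/2 + 3) + 9)**2 = (15/2 + 9)**2 = (33/2)**2 = 1089/4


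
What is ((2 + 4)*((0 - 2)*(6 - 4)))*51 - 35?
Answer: -1259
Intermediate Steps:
((2 + 4)*((0 - 2)*(6 - 4)))*51 - 35 = (6*(-2*2))*51 - 35 = (6*(-4))*51 - 35 = -24*51 - 35 = -1224 - 35 = -1259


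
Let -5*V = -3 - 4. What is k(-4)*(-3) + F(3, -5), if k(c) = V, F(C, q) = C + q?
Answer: -31/5 ≈ -6.2000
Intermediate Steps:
V = 7/5 (V = -(-3 - 4)/5 = -⅕*(-7) = 7/5 ≈ 1.4000)
k(c) = 7/5
k(-4)*(-3) + F(3, -5) = (7/5)*(-3) + (3 - 5) = -21/5 - 2 = -31/5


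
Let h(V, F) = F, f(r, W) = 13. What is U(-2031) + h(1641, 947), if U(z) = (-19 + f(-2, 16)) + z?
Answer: -1090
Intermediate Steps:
U(z) = -6 + z (U(z) = (-19 + 13) + z = -6 + z)
U(-2031) + h(1641, 947) = (-6 - 2031) + 947 = -2037 + 947 = -1090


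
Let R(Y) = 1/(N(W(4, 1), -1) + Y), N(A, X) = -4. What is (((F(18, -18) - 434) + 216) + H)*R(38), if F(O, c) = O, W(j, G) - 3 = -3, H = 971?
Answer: 771/34 ≈ 22.676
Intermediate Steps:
W(j, G) = 0 (W(j, G) = 3 - 3 = 0)
R(Y) = 1/(-4 + Y)
(((F(18, -18) - 434) + 216) + H)*R(38) = (((18 - 434) + 216) + 971)/(-4 + 38) = ((-416 + 216) + 971)/34 = (-200 + 971)*(1/34) = 771*(1/34) = 771/34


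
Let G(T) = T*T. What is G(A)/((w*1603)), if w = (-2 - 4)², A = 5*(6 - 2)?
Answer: 100/14427 ≈ 0.0069314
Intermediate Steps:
A = 20 (A = 5*4 = 20)
w = 36 (w = (-6)² = 36)
G(T) = T²
G(A)/((w*1603)) = 20²/((36*1603)) = 400/57708 = 400*(1/57708) = 100/14427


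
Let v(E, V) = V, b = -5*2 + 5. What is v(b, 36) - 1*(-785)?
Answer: 821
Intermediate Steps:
b = -5 (b = -10 + 5 = -5)
v(b, 36) - 1*(-785) = 36 - 1*(-785) = 36 + 785 = 821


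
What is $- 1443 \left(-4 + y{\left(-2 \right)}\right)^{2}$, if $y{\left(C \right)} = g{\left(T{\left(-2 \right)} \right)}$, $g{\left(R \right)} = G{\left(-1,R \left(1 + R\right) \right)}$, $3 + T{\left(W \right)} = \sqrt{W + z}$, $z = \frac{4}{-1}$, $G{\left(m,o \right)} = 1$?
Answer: $-12987$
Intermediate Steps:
$z = -4$ ($z = 4 \left(-1\right) = -4$)
$T{\left(W \right)} = -3 + \sqrt{-4 + W}$ ($T{\left(W \right)} = -3 + \sqrt{W - 4} = -3 + \sqrt{-4 + W}$)
$g{\left(R \right)} = 1$
$y{\left(C \right)} = 1$
$- 1443 \left(-4 + y{\left(-2 \right)}\right)^{2} = - 1443 \left(-4 + 1\right)^{2} = - 1443 \left(-3\right)^{2} = \left(-1443\right) 9 = -12987$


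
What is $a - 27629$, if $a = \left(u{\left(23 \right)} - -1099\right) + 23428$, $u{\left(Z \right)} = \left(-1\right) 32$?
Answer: $-3134$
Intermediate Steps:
$u{\left(Z \right)} = -32$
$a = 24495$ ($a = \left(-32 - -1099\right) + 23428 = \left(-32 + 1099\right) + 23428 = 1067 + 23428 = 24495$)
$a - 27629 = 24495 - 27629 = -3134$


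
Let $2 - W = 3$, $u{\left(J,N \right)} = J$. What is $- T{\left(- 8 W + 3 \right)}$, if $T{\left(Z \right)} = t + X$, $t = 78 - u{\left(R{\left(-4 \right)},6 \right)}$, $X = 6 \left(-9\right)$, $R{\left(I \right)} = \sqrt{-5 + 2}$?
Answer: $-24 + i \sqrt{3} \approx -24.0 + 1.732 i$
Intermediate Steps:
$R{\left(I \right)} = i \sqrt{3}$ ($R{\left(I \right)} = \sqrt{-3} = i \sqrt{3}$)
$X = -54$
$W = -1$ ($W = 2 - 3 = -1$)
$t = 78 - i \sqrt{3} \approx 78.0 - 1.732 i$
$T{\left(Z \right)} = 24 - i \sqrt{3}$ ($T{\left(Z \right)} = \left(78 - i \sqrt{3}\right) - 54 = 24 - i \sqrt{3}$)
$- T{\left(- 8 W + 3 \right)} = - (24 - i \sqrt{3}) = -24 + i \sqrt{3}$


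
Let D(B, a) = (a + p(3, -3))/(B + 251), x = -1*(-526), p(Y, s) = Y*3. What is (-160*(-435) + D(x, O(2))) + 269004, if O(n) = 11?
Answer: 263095328/777 ≈ 3.3860e+5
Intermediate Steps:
p(Y, s) = 3*Y
x = 526
D(B, a) = (9 + a)/(251 + B) (D(B, a) = (a + 3*3)/(B + 251) = (a + 9)/(251 + B) = (9 + a)/(251 + B))
(-160*(-435) + D(x, O(2))) + 269004 = (-160*(-435) + (9 + 11)/(251 + 526)) + 269004 = (69600 + 20/777) + 269004 = 54079220/777 + 269004 = 263095328/777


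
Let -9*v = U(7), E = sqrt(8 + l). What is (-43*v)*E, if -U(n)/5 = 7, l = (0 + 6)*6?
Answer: -3010*sqrt(11)/9 ≈ -1109.2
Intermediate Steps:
l = 36 (l = 6*6 = 36)
U(n) = -35 (U(n) = -5*7 = -35)
E = 2*sqrt(11) (E = sqrt(8 + 36) = sqrt(44) = 2*sqrt(11) ≈ 6.6332)
v = 35/9 (v = -1/9*(-35) = 35/9 ≈ 3.8889)
(-43*v)*E = (-43*35/9)*(2*sqrt(11)) = -3010*sqrt(11)/9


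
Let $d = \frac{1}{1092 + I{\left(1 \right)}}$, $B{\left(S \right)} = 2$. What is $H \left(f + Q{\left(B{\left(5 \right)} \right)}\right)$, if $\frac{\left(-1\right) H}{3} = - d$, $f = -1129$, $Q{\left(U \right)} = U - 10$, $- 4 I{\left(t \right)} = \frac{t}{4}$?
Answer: $- \frac{54576}{17471} \approx -3.1238$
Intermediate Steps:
$I{\left(t \right)} = - \frac{t}{16}$ ($I{\left(t \right)} = - \frac{t \frac{1}{4}}{4} = - \frac{\frac{1}{4} t}{4} = - \frac{t}{16}$)
$Q{\left(U \right)} = -10 + U$
$d = \frac{16}{17471}$ ($d = \frac{1}{1092 - \frac{1}{16}} = \frac{1}{\frac{17471}{16}} = \frac{16}{17471} \approx 0.0009158$)
$H = \frac{48}{17471}$ ($H = - 3 \left(\left(-1\right) \frac{16}{17471}\right) = \left(-3\right) \left(- \frac{16}{17471}\right) = \frac{48}{17471} \approx 0.0027474$)
$H \left(f + Q{\left(B{\left(5 \right)} \right)}\right) = \frac{48 \left(-1129 + \left(-10 + 2\right)\right)}{17471} = \frac{48 \left(-1129 - 8\right)}{17471} = \frac{48}{17471} \left(-1137\right) = - \frac{54576}{17471}$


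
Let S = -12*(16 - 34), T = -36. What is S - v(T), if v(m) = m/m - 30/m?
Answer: 1285/6 ≈ 214.17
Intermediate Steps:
v(m) = 1 - 30/m
S = 216 (S = -12*(-18) = 216)
S - v(T) = 216 - (-30 - 36)/(-36) = 216 - (-1)*(-66)/36 = 216 - 1*11/6 = 216 - 11/6 = 1285/6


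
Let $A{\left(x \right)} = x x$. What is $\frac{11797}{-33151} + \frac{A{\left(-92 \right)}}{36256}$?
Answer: $- \frac{9195123}{75120166} \approx -0.12241$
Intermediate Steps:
$A{\left(x \right)} = x^{2}$
$\frac{11797}{-33151} + \frac{A{\left(-92 \right)}}{36256} = \frac{11797}{-33151} + \frac{\left(-92\right)^{2}}{36256} = 11797 \left(- \frac{1}{33151}\right) + 8464 \cdot \frac{1}{36256} = - \frac{11797}{33151} + \frac{529}{2266} = - \frac{9195123}{75120166}$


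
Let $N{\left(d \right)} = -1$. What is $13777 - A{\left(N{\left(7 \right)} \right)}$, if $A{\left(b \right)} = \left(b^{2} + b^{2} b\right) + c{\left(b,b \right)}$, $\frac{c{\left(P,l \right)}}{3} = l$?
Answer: $13780$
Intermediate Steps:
$c{\left(P,l \right)} = 3 l$
$A{\left(b \right)} = b^{2} + b^{3} + 3 b$ ($A{\left(b \right)} = \left(b^{2} + b^{2} b\right) + 3 b = \left(b^{2} + b^{3}\right) + 3 b = b^{2} + b^{3} + 3 b$)
$13777 - A{\left(N{\left(7 \right)} \right)} = 13777 - - (3 - 1 + \left(-1\right)^{2}) = 13777 - - (3 - 1 + 1) = 13777 - \left(-1\right) 3 = 13777 - -3 = 13777 + 3 = 13780$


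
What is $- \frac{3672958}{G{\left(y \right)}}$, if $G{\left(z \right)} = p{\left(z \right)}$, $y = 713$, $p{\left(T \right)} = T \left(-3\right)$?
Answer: $\frac{3672958}{2139} \approx 1717.1$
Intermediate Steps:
$p{\left(T \right)} = - 3 T$
$G{\left(z \right)} = - 3 z$
$- \frac{3672958}{G{\left(y \right)}} = - \frac{3672958}{\left(-3\right) 713} = - \frac{3672958}{-2139} = \left(-3672958\right) \left(- \frac{1}{2139}\right) = \frac{3672958}{2139}$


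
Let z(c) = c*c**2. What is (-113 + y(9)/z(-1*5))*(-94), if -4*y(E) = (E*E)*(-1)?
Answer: 2659307/250 ≈ 10637.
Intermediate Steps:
y(E) = E**2/4 (y(E) = -E*E*(-1)/4 = -E**2*(-1)/4 = -(-1)*E**2/4 = E**2/4)
z(c) = c**3
(-113 + y(9)/z(-1*5))*(-94) = (-113 + ((1/4)*9**2)/((-1*5)**3))*(-94) = (-113 + ((1/4)*81)/((-5)**3))*(-94) = (-113 + (81/4)/(-125))*(-94) = (-113 + (81/4)*(-1/125))*(-94) = (-113 - 81/500)*(-94) = -56581/500*(-94) = 2659307/250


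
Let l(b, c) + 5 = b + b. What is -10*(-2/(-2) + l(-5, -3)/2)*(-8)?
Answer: -520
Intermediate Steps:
l(b, c) = -5 + 2*b (l(b, c) = -5 + (b + b) = -5 + 2*b)
-10*(-2/(-2) + l(-5, -3)/2)*(-8) = -10*(-2/(-2) + (-5 + 2*(-5))/2)*(-8) = -10*(-2*(-½) + (-5 - 10)*(½))*(-8) = -10*(1 - 15*½)*(-8) = -10*(1 - 15/2)*(-8) = -10*(-13/2)*(-8) = 65*(-8) = -520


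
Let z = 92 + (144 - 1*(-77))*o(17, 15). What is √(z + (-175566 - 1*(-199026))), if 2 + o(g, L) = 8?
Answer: √24878 ≈ 157.73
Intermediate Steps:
o(g, L) = 6 (o(g, L) = -2 + 8 = 6)
z = 1418 (z = 92 + (144 - 1*(-77))*6 = 92 + (144 + 77)*6 = 92 + 221*6 = 92 + 1326 = 1418)
√(z + (-175566 - 1*(-199026))) = √(1418 + (-175566 - 1*(-199026))) = √(1418 + (-175566 + 199026)) = √(1418 + 23460) = √24878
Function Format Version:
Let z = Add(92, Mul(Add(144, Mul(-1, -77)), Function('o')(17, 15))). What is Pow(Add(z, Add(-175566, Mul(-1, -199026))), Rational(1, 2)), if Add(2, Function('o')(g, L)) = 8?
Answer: Pow(24878, Rational(1, 2)) ≈ 157.73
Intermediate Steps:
Function('o')(g, L) = 6 (Function('o')(g, L) = Add(-2, 8) = 6)
z = 1418 (z = Add(92, Mul(Add(144, Mul(-1, -77)), 6)) = Add(92, Mul(Add(144, 77), 6)) = Add(92, Mul(221, 6)) = Add(92, 1326) = 1418)
Pow(Add(z, Add(-175566, Mul(-1, -199026))), Rational(1, 2)) = Pow(Add(1418, Add(-175566, Mul(-1, -199026))), Rational(1, 2)) = Pow(Add(1418, Add(-175566, 199026)), Rational(1, 2)) = Pow(Add(1418, 23460), Rational(1, 2)) = Pow(24878, Rational(1, 2))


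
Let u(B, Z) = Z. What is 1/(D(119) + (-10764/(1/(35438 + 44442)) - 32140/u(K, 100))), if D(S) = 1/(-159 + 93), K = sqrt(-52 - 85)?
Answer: -330/283743451667 ≈ -1.1630e-9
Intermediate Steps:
K = I*sqrt(137) (K = sqrt(-137) = I*sqrt(137) ≈ 11.705*I)
D(S) = -1/66 (D(S) = 1/(-66) = -1/66)
1/(D(119) + (-10764/(1/(35438 + 44442)) - 32140/u(K, 100))) = 1/(-1/66 + (-10764/(1/(35438 + 44442)) - 32140/100)) = 1/(-1/66 + (-10764/(1/79880) - 32140*1/100)) = 1/(-1/66 + (-10764/1/79880 - 1607/5)) = 1/(-1/66 + (-10764*79880 - 1607/5)) = 1/(-1/66 + (-859828320 - 1607/5)) = 1/(-1/66 - 4299143207/5) = 1/(-283743451667/330) = -330/283743451667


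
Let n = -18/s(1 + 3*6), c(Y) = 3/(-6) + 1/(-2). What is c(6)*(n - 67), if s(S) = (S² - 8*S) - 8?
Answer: 4495/67 ≈ 67.090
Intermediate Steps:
c(Y) = -1 (c(Y) = 3*(-⅙) + 1*(-½) = -½ - ½ = -1)
s(S) = -8 + S² - 8*S
n = -6/67 (n = -18/(-8 + (1 + 3*6)² - 8*(1 + 3*6)) = -18/(-8 + (1 + 18)² - 8*(1 + 18)) = -18/(-8 + 19² - 8*19) = -18/(-8 + 361 - 152) = -18/201 = -18*1/201 = -6/67 ≈ -0.089552)
c(6)*(n - 67) = -(-6/67 - 67) = -1*(-4495/67) = 4495/67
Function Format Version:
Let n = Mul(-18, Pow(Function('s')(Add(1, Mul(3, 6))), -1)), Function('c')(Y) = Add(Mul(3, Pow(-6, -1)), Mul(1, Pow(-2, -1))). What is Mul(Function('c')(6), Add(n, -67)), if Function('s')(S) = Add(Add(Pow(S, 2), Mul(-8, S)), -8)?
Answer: Rational(4495, 67) ≈ 67.090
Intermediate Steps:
Function('c')(Y) = -1 (Function('c')(Y) = Add(Mul(3, Rational(-1, 6)), Mul(1, Rational(-1, 2))) = Add(Rational(-1, 2), Rational(-1, 2)) = -1)
Function('s')(S) = Add(-8, Pow(S, 2), Mul(-8, S))
n = Rational(-6, 67) (n = Mul(-18, Pow(Add(-8, Pow(Add(1, Mul(3, 6)), 2), Mul(-8, Add(1, Mul(3, 6)))), -1)) = Mul(-18, Pow(Add(-8, Pow(Add(1, 18), 2), Mul(-8, Add(1, 18))), -1)) = Mul(-18, Pow(Add(-8, Pow(19, 2), Mul(-8, 19)), -1)) = Mul(-18, Pow(Add(-8, 361, -152), -1)) = Mul(-18, Pow(201, -1)) = Mul(-18, Rational(1, 201)) = Rational(-6, 67) ≈ -0.089552)
Mul(Function('c')(6), Add(n, -67)) = Mul(-1, Add(Rational(-6, 67), -67)) = Mul(-1, Rational(-4495, 67)) = Rational(4495, 67)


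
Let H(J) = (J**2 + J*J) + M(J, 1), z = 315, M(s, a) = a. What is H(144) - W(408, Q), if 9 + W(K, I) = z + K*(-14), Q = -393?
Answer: 46879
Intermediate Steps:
W(K, I) = 306 - 14*K (W(K, I) = -9 + (315 + K*(-14)) = -9 + (315 - 14*K) = 306 - 14*K)
H(J) = 1 + 2*J**2 (H(J) = (J**2 + J*J) + 1 = (J**2 + J**2) + 1 = 2*J**2 + 1 = 1 + 2*J**2)
H(144) - W(408, Q) = (1 + 2*144**2) - (306 - 14*408) = (1 + 2*20736) - (306 - 5712) = (1 + 41472) - 1*(-5406) = 41473 + 5406 = 46879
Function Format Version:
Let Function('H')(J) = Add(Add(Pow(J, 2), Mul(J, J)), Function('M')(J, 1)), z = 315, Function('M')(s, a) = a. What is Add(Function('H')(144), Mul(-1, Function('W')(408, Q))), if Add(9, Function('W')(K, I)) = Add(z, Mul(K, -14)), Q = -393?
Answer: 46879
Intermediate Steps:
Function('W')(K, I) = Add(306, Mul(-14, K)) (Function('W')(K, I) = Add(-9, Add(315, Mul(K, -14))) = Add(-9, Add(315, Mul(-14, K))) = Add(306, Mul(-14, K)))
Function('H')(J) = Add(1, Mul(2, Pow(J, 2))) (Function('H')(J) = Add(Add(Pow(J, 2), Mul(J, J)), 1) = Add(Add(Pow(J, 2), Pow(J, 2)), 1) = Add(Mul(2, Pow(J, 2)), 1) = Add(1, Mul(2, Pow(J, 2))))
Add(Function('H')(144), Mul(-1, Function('W')(408, Q))) = Add(Add(1, Mul(2, Pow(144, 2))), Mul(-1, Add(306, Mul(-14, 408)))) = Add(Add(1, Mul(2, 20736)), Mul(-1, Add(306, -5712))) = Add(Add(1, 41472), Mul(-1, -5406)) = Add(41473, 5406) = 46879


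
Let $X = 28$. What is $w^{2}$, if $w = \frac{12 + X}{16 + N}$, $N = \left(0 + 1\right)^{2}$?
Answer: $\frac{1600}{289} \approx 5.5363$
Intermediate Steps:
$N = 1$ ($N = 1^{2} = 1$)
$w = \frac{40}{17}$ ($w = \frac{12 + 28}{16 + 1} = \frac{40}{17} \approx 2.3529$)
$w^{2} = \left(\frac{40}{17}\right)^{2} = \frac{1600}{289}$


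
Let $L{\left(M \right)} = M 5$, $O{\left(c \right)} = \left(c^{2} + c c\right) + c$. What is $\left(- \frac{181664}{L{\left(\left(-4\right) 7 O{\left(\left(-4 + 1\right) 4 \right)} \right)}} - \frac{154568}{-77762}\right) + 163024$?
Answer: $\frac{2186884697642}{13413945} \approx 1.6303 \cdot 10^{5}$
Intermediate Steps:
$O{\left(c \right)} = c + 2 c^{2}$ ($O{\left(c \right)} = \left(c^{2} + c^{2}\right) + c = 2 c^{2} + c = c + 2 c^{2}$)
$L{\left(M \right)} = 5 M$
$\left(- \frac{181664}{L{\left(\left(-4\right) 7 O{\left(\left(-4 + 1\right) 4 \right)} \right)}} - \frac{154568}{-77762}\right) + 163024 = \left(- \frac{181664}{5 \left(-4\right) 7 \left(-4 + 1\right) 4 \left(1 + 2 \left(-4 + 1\right) 4\right)} - \frac{154568}{-77762}\right) + 163024 = \left(- \frac{181664}{5 \left(- 28 \left(-3\right) 4 \left(1 + 2 \left(\left(-3\right) 4\right)\right)\right)} - - \frac{77284}{38881}\right) + 163024 = \left(- \frac{181664}{5 \left(- 28 \left(- 12 \left(1 + 2 \left(-12\right)\right)\right)\right)} + \frac{77284}{38881}\right) + 163024 = \left(- \frac{181664}{5 \left(- 28 \left(- 12 \left(1 - 24\right)\right)\right)} + \frac{77284}{38881}\right) + 163024 = \left(- \frac{181664}{5 \left(- 28 \left(\left(-12\right) \left(-23\right)\right)\right)} + \frac{77284}{38881}\right) + 163024 = \left(- \frac{181664}{5 \left(\left(-28\right) 276\right)} + \frac{77284}{38881}\right) + 163024 = \left(- \frac{181664}{5 \left(-7728\right)} + \frac{77284}{38881}\right) + 163024 = \left(- \frac{181664}{-38640} + \frac{77284}{38881}\right) + 163024 = \left(\left(-181664\right) \left(- \frac{1}{38640}\right) + \frac{77284}{38881}\right) + 163024 = \left(\frac{1622}{345} + \frac{77284}{38881}\right) + 163024 = \frac{89727962}{13413945} + 163024 = \frac{2186884697642}{13413945}$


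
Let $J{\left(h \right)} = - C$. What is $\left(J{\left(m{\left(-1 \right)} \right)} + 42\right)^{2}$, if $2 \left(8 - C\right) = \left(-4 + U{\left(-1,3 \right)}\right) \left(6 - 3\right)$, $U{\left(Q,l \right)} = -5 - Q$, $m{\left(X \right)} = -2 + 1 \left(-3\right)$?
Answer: $484$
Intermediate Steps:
$m{\left(X \right)} = -5$ ($m{\left(X \right)} = -2 - 3 = -5$)
$C = 20$ ($C = 8 - \frac{\left(-4 - 4\right) \left(6 - 3\right)}{2} = 8 - \frac{\left(-4 + \left(-5 + 1\right)\right) 3}{2} = 8 - \frac{\left(-4 - 4\right) 3}{2} = 8 - \frac{\left(-8\right) 3}{2} = 8 - -12 = 8 + 12 = 20$)
$J{\left(h \right)} = -20$ ($J{\left(h \right)} = \left(-1\right) 20 = -20$)
$\left(J{\left(m{\left(-1 \right)} \right)} + 42\right)^{2} = \left(-20 + 42\right)^{2} = 22^{2} = 484$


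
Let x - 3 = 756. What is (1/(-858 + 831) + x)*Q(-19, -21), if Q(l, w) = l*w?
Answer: 2725436/9 ≈ 3.0283e+5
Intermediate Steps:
x = 759 (x = 3 + 756 = 759)
(1/(-858 + 831) + x)*Q(-19, -21) = (1/(-858 + 831) + 759)*(-19*(-21)) = (1/(-27) + 759)*399 = (-1/27 + 759)*399 = (20492/27)*399 = 2725436/9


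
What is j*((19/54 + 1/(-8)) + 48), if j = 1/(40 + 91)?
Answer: 10417/28296 ≈ 0.36814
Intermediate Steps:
j = 1/131 ≈ 0.0076336
j*((19/54 + 1/(-8)) + 48) = ((19/54 + 1/(-8)) + 48)/131 = ((19*(1/54) + 1*(-⅛)) + 48)/131 = ((19/54 - ⅛) + 48)/131 = (49/216 + 48)/131 = (1/131)*(10417/216) = 10417/28296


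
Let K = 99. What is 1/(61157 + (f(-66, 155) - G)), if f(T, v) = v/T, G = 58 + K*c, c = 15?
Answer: 66/3934369 ≈ 1.6775e-5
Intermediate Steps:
G = 1543 (G = 58 + 99*15 = 58 + 1485 = 1543)
1/(61157 + (f(-66, 155) - G)) = 1/(61157 + (155/(-66) - 1*1543)) = 1/(61157 + (155*(-1/66) - 1543)) = 1/(61157 + (-155/66 - 1543)) = 1/(61157 - 101993/66) = 1/(3934369/66) = 66/3934369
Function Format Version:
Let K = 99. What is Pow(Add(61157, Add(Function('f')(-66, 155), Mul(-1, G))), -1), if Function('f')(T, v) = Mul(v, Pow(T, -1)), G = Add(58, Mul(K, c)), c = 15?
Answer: Rational(66, 3934369) ≈ 1.6775e-5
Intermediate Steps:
G = 1543 (G = Add(58, Mul(99, 15)) = Add(58, 1485) = 1543)
Pow(Add(61157, Add(Function('f')(-66, 155), Mul(-1, G))), -1) = Pow(Add(61157, Add(Mul(155, Pow(-66, -1)), Mul(-1, 1543))), -1) = Pow(Add(61157, Add(Mul(155, Rational(-1, 66)), -1543)), -1) = Pow(Add(61157, Add(Rational(-155, 66), -1543)), -1) = Pow(Add(61157, Rational(-101993, 66)), -1) = Pow(Rational(3934369, 66), -1) = Rational(66, 3934369)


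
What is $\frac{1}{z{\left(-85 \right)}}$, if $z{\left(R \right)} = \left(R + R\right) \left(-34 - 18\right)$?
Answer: $\frac{1}{8840} \approx 0.00011312$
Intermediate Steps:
$z{\left(R \right)} = - 104 R$ ($z{\left(R \right)} = 2 R \left(-52\right) = - 104 R$)
$\frac{1}{z{\left(-85 \right)}} = \frac{1}{\left(-104\right) \left(-85\right)} = \frac{1}{8840}$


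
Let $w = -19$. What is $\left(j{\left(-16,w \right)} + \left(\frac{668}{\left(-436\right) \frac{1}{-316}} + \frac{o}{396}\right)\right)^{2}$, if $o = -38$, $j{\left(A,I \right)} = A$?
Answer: $\frac{102039756769729}{465782724} \approx 2.1907 \cdot 10^{5}$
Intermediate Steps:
$\left(j{\left(-16,w \right)} + \left(\frac{668}{\left(-436\right) \frac{1}{-316}} + \frac{o}{396}\right)\right)^{2} = \left(-16 + \left(\frac{668}{\left(-436\right) \frac{1}{-316}} - \frac{38}{396}\right)\right)^{2} = \left(-16 + \left(\frac{668}{\left(-436\right) \left(- \frac{1}{316}\right)} - \frac{19}{198}\right)\right)^{2} = \left(-16 - \left(\frac{19}{198} - \frac{668}{\frac{109}{79}}\right)\right)^{2} = \left(-16 + \left(668 \cdot \frac{79}{109} - \frac{19}{198}\right)\right)^{2} = \left(-16 + \left(\frac{52772}{109} - \frac{19}{198}\right)\right)^{2} = \left(-16 + \frac{10446785}{21582}\right)^{2} = \left(\frac{10101473}{21582}\right)^{2} = \frac{102039756769729}{465782724}$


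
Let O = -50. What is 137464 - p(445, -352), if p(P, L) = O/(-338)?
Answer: 23231391/169 ≈ 1.3746e+5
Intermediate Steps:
p(P, L) = 25/169 (p(P, L) = -50/(-338) = -50*(-1/338) = 25/169)
137464 - p(445, -352) = 137464 - 1*25/169 = 137464 - 25/169 = 23231391/169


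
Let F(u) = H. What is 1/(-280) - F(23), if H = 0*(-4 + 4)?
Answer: -1/280 ≈ -0.0035714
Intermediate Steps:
H = 0 (H = 0*0 = 0)
F(u) = 0
1/(-280) - F(23) = 1/(-280) - 1*0 = -1/280 + 0 = -1/280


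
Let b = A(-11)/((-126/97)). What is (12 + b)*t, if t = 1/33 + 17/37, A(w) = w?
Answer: 771121/76923 ≈ 10.025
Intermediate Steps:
b = 1067/126 (b = -11/((-126/97)) = -11/((-126*1/97)) = -11/(-126/97) = -11*(-97/126) = 1067/126 ≈ 8.4682)
t = 598/1221 (t = 1*(1/33) + 17*(1/37) = 1/33 + 17/37 = 598/1221 ≈ 0.48976)
(12 + b)*t = (12 + 1067/126)*(598/1221) = (2579/126)*(598/1221) = 771121/76923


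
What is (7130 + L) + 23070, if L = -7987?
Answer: 22213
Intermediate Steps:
(7130 + L) + 23070 = (7130 - 7987) + 23070 = -857 + 23070 = 22213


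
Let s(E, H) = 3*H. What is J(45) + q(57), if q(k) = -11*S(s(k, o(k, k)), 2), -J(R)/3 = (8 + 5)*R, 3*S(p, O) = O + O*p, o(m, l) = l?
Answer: -9049/3 ≈ -3016.3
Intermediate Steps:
S(p, O) = O/3 + O*p/3 (S(p, O) = (O + O*p)/3 = O/3 + O*p/3)
J(R) = -39*R (J(R) = -3*(8 + 5)*R = -39*R)
q(k) = -22/3 - 22*k (q(k) = -11*2*(1 + 3*k)/3 = -11*(2/3 + 2*k) = -22/3 - 22*k)
J(45) + q(57) = -39*45 + (-22/3 - 22*57) = -1755 + (-22/3 - 1254) = -1755 - 3784/3 = -9049/3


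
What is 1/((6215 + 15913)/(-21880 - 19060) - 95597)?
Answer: -10235/978440827 ≈ -1.0461e-5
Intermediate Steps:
1/((6215 + 15913)/(-21880 - 19060) - 95597) = 1/(22128/(-40940) - 95597) = 1/(22128*(-1/40940) - 95597) = 1/(-5532/10235 - 95597) = 1/(-978440827/10235) = -10235/978440827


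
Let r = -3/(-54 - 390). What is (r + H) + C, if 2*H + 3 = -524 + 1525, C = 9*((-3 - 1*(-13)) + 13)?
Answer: 104489/148 ≈ 706.01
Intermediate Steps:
r = 1/148 (r = -3/(-444) = -3*(-1/444) = 1/148 ≈ 0.0067568)
C = 207 (C = 9*((-3 + 13) + 13) = 9*(10 + 13) = 9*23 = 207)
H = 499 (H = -3/2 + (-524 + 1525)/2 = -3/2 + (½)*1001 = -3/2 + 1001/2 = 499)
(r + H) + C = (1/148 + 499) + 207 = 73853/148 + 207 = 104489/148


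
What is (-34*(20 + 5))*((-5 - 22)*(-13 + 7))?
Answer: -137700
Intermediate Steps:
(-34*(20 + 5))*((-5 - 22)*(-13 + 7)) = (-34*25)*(-27*(-6)) = -850*162 = -137700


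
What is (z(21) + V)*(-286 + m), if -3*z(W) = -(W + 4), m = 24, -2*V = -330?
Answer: -136240/3 ≈ -45413.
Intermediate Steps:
V = 165 (V = -1/2*(-330) = 165)
z(W) = 4/3 + W/3 (z(W) = -(-1)*(W + 4)/3 = -(-1)*(4 + W)/3 = -(-4 - W)/3 = 4/3 + W/3)
(z(21) + V)*(-286 + m) = ((4/3 + (1/3)*21) + 165)*(-286 + 24) = ((4/3 + 7) + 165)*(-262) = (25/3 + 165)*(-262) = (520/3)*(-262) = -136240/3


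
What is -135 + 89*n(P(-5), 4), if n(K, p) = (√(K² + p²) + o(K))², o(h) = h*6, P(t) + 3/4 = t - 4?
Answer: 5029277/16 - 10413*√1777/4 ≈ 2.0459e+5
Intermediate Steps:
P(t) = -19/4 + t (P(t) = -¾ + (t - 4) = -¾ + (-4 + t) = -19/4 + t)
o(h) = 6*h
n(K, p) = (√(K² + p²) + 6*K)²
-135 + 89*n(P(-5), 4) = -135 + 89*(√((-19/4 - 5)² + 4²) + 6*(-19/4 - 5))² = -135 + 89*(√((-39/4)² + 16) + 6*(-39/4))² = -135 + 89*(√(1521/16 + 16) - 117/2)² = -135 + 89*(√(1777/16) - 117/2)² = -135 + 89*(√1777/4 - 117/2)² = -135 + 89*(-117/2 + √1777/4)²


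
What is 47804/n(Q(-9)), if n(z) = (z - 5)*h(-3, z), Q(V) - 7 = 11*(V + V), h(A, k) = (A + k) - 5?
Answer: 11951/9751 ≈ 1.2256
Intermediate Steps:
h(A, k) = -5 + A + k
Q(V) = 7 + 22*V (Q(V) = 7 + 11*(V + V) = 7 + 11*(2*V) = 7 + 22*V)
n(z) = (-8 + z)*(-5 + z) (n(z) = (z - 5)*(-5 - 3 + z) = (-5 + z)*(-8 + z) = (-8 + z)*(-5 + z))
47804/n(Q(-9)) = 47804/(((-8 + (7 + 22*(-9)))*(-5 + (7 + 22*(-9))))) = 47804/(((-8 + (7 - 198))*(-5 + (7 - 198)))) = 47804/(((-8 - 191)*(-5 - 191))) = 47804/((-199*(-196))) = 47804/39004 = 47804*(1/39004) = 11951/9751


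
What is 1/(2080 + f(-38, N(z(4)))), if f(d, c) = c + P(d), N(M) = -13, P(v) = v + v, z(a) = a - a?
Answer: 1/1991 ≈ 0.00050226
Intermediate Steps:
z(a) = 0
P(v) = 2*v
f(d, c) = c + 2*d
1/(2080 + f(-38, N(z(4)))) = 1/(2080 + (-13 + 2*(-38))) = 1/(2080 + (-13 - 76)) = 1/(2080 - 89) = 1/1991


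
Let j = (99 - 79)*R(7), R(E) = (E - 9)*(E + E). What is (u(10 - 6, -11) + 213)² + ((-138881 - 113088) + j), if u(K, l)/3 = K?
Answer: -201904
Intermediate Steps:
u(K, l) = 3*K
R(E) = 2*E*(-9 + E) (R(E) = (-9 + E)*(2*E) = 2*E*(-9 + E))
j = -560 (j = (99 - 79)*(2*7*(-9 + 7)) = 20*(2*7*(-2)) = 20*(-28) = -560)
(u(10 - 6, -11) + 213)² + ((-138881 - 113088) + j) = (3*(10 - 6) + 213)² + ((-138881 - 113088) - 560) = (3*4 + 213)² + (-251969 - 560) = (12 + 213)² - 252529 = 225² - 252529 = 50625 - 252529 = -201904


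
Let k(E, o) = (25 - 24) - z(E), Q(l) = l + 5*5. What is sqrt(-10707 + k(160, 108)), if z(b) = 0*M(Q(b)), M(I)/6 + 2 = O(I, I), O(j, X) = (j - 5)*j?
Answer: I*sqrt(10706) ≈ 103.47*I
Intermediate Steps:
O(j, X) = j*(-5 + j) (O(j, X) = (-5 + j)*j = j*(-5 + j))
Q(l) = 25 + l (Q(l) = l + 25 = 25 + l)
M(I) = -12 + 6*I*(-5 + I) (M(I) = -12 + 6*(I*(-5 + I)) = -12 + 6*I*(-5 + I))
z(b) = 0 (z(b) = 0*(-12 + 6*(25 + b)*(-5 + (25 + b))) = 0*(-12 + 6*(25 + b)*(20 + b)) = 0*(-12 + 6*(20 + b)*(25 + b)) = 0)
k(E, o) = 1 (k(E, o) = (25 - 24) - 1*0 = 1 + 0 = 1)
sqrt(-10707 + k(160, 108)) = sqrt(-10707 + 1) = sqrt(-10706) = I*sqrt(10706)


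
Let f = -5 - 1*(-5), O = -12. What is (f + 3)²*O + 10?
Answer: -98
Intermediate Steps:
f = 0 (f = -5 + 5 = 0)
(f + 3)²*O + 10 = (0 + 3)²*(-12) + 10 = 3²*(-12) + 10 = 9*(-12) + 10 = -108 + 10 = -98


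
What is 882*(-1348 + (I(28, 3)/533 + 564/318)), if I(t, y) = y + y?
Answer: -33541782624/28249 ≈ -1.1874e+6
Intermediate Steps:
I(t, y) = 2*y
882*(-1348 + (I(28, 3)/533 + 564/318)) = 882*(-1348 + ((2*3)/533 + 564/318)) = 882*(-1348 + (6*(1/533) + 564*(1/318))) = 882*(-1348 + (6/533 + 94/53)) = 882*(-1348 + 50420/28249) = 882*(-38029232/28249) = -33541782624/28249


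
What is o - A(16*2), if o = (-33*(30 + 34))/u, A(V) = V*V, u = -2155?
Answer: -2204608/2155 ≈ -1023.0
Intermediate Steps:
A(V) = V²
o = 2112/2155 (o = -33*(30 + 34)/(-2155) = -33*64*(-1/2155) = -2112*(-1/2155) = 2112/2155 ≈ 0.98005)
o - A(16*2) = 2112/2155 - (16*2)² = 2112/2155 - 1*32² = 2112/2155 - 1*1024 = 2112/2155 - 1024 = -2204608/2155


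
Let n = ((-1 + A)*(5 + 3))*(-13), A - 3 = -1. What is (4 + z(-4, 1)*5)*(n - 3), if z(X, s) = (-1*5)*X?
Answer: -11128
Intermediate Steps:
A = 2 (A = 3 - 1 = 2)
n = -104 (n = ((-1 + 2)*(5 + 3))*(-13) = (1*8)*(-13) = 8*(-13) = -104)
z(X, s) = -5*X
(4 + z(-4, 1)*5)*(n - 3) = (4 - 5*(-4)*5)*(-104 - 3) = (4 + 20*5)*(-107) = (4 + 100)*(-107) = 104*(-107) = -11128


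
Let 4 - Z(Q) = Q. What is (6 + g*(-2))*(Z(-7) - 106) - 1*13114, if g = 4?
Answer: -12924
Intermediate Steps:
Z(Q) = 4 - Q
(6 + g*(-2))*(Z(-7) - 106) - 1*13114 = (6 + 4*(-2))*((4 - 1*(-7)) - 106) - 1*13114 = (6 - 8)*((4 + 7) - 106) - 13114 = -2*(11 - 106) - 13114 = -2*(-95) - 13114 = 190 - 13114 = -12924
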